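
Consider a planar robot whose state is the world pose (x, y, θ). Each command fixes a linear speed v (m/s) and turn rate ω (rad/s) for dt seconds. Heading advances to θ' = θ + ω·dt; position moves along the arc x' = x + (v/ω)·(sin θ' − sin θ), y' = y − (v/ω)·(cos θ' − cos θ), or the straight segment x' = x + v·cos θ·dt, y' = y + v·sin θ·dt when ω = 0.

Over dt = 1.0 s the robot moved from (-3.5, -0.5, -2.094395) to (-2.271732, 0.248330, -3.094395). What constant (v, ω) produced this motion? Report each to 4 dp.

Δθ = -3.094395 − -2.094395 = -1.000000
ω = Δθ/dt = -1.000000/1.0 = -1.0000
R = Δx/(sin θ' − sin θ) = 1.5000
v = R·ω = 1.5000·-1.0000 = -1.5000

v = -1.5000, ω = -1.0000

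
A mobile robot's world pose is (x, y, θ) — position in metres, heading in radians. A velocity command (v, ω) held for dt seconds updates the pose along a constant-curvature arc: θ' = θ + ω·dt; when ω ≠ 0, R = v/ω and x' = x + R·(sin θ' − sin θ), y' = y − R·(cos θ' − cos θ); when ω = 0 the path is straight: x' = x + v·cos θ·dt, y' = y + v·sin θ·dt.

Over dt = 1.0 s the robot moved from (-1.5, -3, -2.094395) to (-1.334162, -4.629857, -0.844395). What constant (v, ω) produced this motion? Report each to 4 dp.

Δθ = -0.844395 − -2.094395 = 1.250000
ω = Δθ/dt = 1.250000/1.0 = 1.2500
R = −Δy/(cos θ' − cos θ) = 1.4000
v = R·ω = 1.4000·1.2500 = 1.7500

v = 1.7500, ω = 1.2500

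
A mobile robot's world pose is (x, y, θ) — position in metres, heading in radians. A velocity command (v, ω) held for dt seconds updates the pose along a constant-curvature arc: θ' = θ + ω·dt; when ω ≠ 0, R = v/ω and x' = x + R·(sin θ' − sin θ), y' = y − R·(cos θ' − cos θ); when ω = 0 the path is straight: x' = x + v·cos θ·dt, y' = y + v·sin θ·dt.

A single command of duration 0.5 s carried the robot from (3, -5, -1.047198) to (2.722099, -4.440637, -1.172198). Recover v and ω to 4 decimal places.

v = -1.2500, ω = -0.2500

Δθ = -1.172198 − -1.047198 = -0.125000
ω = Δθ/dt = -0.125000/0.5 = -0.2500
R = −Δy/(cos θ' − cos θ) = 5.0000
v = R·ω = 5.0000·-0.2500 = -1.2500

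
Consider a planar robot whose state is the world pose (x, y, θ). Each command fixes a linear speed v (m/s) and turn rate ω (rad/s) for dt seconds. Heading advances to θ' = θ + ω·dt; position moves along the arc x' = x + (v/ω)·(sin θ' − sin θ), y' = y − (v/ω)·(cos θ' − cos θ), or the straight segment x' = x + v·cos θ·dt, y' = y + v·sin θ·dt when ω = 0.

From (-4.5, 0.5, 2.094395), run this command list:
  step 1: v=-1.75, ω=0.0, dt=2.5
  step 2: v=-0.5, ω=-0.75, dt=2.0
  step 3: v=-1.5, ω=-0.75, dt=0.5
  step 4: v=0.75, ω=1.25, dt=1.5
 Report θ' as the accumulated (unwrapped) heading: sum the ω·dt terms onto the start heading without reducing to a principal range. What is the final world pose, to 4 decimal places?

step 1: θ'=2.0944 (straight) → pose (-2.3125, -3.2889, 2.0944)
step 2: θ'=0.5944 (R=0.6667) → pose (-2.5165, -4.1745, 0.5944)
step 3: θ'=0.2194 (R=2.0000) → pose (-3.2012, -4.4696, 0.2194)
step 4: θ'=2.0944 (R=0.6000) → pose (-2.8122, -3.5840, 2.0944)

(-2.8122, -3.5840, 2.0944)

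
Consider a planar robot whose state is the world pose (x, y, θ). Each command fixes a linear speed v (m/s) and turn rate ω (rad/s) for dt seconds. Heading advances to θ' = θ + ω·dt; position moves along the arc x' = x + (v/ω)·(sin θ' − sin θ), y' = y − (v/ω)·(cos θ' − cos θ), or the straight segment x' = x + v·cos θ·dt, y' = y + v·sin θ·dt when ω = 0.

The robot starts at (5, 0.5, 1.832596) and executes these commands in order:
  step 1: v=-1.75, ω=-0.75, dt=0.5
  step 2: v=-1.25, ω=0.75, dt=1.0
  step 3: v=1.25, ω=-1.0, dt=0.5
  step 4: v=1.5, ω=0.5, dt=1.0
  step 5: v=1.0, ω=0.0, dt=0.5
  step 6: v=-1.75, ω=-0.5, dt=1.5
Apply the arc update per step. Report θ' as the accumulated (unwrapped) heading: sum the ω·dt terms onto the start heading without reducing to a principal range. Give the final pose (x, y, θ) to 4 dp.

(4.9536, -1.6738, 1.4576)

step 1: θ'=1.4576 (R=2.3333) → pose (5.0646, -0.3675, 1.4576)
step 2: θ'=2.2076 (R=-1.6667) → pose (5.3806, -1.5468, 2.2076)
step 3: θ'=1.7076 (R=-1.2500) → pose (5.1472, -0.9740, 1.7076)
step 4: θ'=2.2076 (R=3.0000) → pose (4.5873, 0.4008, 2.2076)
step 5: θ'=2.2076 (straight) → pose (4.2900, 0.8028, 2.2076)
step 6: θ'=1.4576 (R=3.5000) → pose (4.9536, -1.6738, 1.4576)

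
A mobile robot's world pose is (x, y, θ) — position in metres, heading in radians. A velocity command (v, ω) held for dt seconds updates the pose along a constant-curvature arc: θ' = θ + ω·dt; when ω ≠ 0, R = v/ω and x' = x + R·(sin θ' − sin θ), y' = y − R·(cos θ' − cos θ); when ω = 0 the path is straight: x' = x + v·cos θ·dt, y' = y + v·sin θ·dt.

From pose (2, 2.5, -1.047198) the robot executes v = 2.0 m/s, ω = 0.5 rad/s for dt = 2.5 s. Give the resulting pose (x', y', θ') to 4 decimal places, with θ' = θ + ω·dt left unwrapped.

(6.2698, 0.5820, 0.2028)

θ' = -1.0472 + 0.5·2.5 = 0.2028
R = v/ω = 2.0/0.5 = 4.0000
x' = 2 + 4.0000·(sin 0.2028 − sin -1.0472) = 6.2698
y' = 2.5 − 4.0000·(cos 0.2028 − cos -1.0472) = 0.5820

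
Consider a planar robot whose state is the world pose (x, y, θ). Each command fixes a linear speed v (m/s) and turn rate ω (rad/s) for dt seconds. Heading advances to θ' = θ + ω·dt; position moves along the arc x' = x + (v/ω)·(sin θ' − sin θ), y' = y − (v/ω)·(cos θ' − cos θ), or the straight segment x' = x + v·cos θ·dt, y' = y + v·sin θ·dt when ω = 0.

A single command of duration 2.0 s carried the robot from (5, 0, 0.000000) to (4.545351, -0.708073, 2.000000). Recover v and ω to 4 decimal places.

v = -0.5000, ω = 1.0000

Δθ = 2.000000 − 0.000000 = 2.000000
ω = Δθ/dt = 2.000000/2.0 = 1.0000
R = −Δy/(cos θ' − cos θ) = -0.5000
v = R·ω = -0.5000·1.0000 = -0.5000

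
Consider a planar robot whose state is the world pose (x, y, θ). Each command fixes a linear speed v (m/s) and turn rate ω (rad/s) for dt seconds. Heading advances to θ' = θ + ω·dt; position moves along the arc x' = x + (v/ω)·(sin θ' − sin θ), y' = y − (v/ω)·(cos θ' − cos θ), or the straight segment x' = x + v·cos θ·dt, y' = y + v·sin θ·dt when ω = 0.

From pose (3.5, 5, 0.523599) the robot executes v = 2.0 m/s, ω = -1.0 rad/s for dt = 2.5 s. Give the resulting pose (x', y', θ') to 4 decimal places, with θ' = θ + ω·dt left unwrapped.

(6.3377, 2.4788, -1.9764)

θ' = 0.5236 + -1.0·2.5 = -1.9764
R = v/ω = 2.0/-1.0 = -2.0000
x' = 3.5 + -2.0000·(sin -1.9764 − sin 0.5236) = 6.3377
y' = 5 − -2.0000·(cos -1.9764 − cos 0.5236) = 2.4788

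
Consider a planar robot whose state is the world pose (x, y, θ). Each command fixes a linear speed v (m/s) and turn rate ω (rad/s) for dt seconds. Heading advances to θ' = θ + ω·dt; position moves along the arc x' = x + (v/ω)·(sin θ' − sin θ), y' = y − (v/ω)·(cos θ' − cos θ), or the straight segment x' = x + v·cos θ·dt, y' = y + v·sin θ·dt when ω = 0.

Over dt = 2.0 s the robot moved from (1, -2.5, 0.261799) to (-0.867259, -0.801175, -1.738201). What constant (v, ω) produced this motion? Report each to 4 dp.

Δθ = -1.738201 − 0.261799 = -2.000000
ω = Δθ/dt = -2.000000/2.0 = -1.0000
R = Δx/(sin θ' − sin θ) = 1.5000
v = R·ω = 1.5000·-1.0000 = -1.5000

v = -1.5000, ω = -1.0000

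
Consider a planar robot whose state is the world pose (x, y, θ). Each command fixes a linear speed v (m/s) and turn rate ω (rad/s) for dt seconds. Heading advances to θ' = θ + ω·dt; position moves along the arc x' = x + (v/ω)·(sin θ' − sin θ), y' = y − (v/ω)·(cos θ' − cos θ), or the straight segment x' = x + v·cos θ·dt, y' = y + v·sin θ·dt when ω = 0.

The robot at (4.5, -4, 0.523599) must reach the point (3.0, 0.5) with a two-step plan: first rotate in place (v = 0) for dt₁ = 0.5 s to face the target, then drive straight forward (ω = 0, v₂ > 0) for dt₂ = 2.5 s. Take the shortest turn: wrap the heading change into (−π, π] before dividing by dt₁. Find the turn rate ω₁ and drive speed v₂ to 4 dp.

ω₁ = 2.7379, v₂ = 1.8974

heading to target = atan2(0.5−-4, 3−4.5) = 1.8925
Δθ = wrap(1.8925 − 0.5236) = 1.3689; ω₁ = Δθ/dt₁ = 2.7379
distance = √((3−4.5)² + (0.5−-4)²) = 4.7434; v₂ = distance/dt₂ = 1.8974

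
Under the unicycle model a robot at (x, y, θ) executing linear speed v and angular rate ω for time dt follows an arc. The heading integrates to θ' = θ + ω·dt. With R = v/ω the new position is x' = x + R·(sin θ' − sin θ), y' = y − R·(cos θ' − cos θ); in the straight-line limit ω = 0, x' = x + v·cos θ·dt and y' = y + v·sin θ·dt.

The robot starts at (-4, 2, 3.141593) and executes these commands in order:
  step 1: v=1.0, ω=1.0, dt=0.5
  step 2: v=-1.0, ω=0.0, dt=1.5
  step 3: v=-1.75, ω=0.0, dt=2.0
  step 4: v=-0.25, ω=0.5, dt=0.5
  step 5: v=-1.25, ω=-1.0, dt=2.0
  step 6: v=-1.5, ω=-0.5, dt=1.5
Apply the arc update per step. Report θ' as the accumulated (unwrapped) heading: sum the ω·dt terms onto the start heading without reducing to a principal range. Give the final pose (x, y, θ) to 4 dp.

step 1: θ'=3.6416 (R=1.0000) → pose (-4.4794, 1.8776, 3.6416)
step 2: θ'=3.6416 (straight) → pose (-3.1631, 2.5967, 3.6416)
step 3: θ'=3.6416 (straight) → pose (-0.0915, 4.2747, 3.6416)
step 4: θ'=3.8916 (R=-0.5000) → pose (0.0096, 4.3477, 3.8916)
step 5: θ'=1.8916 (R=1.2500) → pose (2.0479, 3.8272, 1.8916)
step 6: θ'=1.1416 (R=3.0000) → pose (1.9288, 1.6328, 1.1416)

(1.9288, 1.6328, 1.1416)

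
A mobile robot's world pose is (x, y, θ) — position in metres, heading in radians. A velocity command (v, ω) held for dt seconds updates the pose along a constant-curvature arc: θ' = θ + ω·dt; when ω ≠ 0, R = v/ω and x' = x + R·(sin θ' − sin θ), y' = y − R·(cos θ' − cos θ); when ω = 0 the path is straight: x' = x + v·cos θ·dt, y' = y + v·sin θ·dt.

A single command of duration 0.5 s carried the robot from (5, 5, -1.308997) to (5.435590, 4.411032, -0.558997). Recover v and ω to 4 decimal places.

v = 1.5000, ω = 1.5000

Δθ = -0.558997 − -1.308997 = 0.750000
ω = Δθ/dt = 0.750000/0.5 = 1.5000
R = −Δy/(cos θ' − cos θ) = 1.0000
v = R·ω = 1.0000·1.5000 = 1.5000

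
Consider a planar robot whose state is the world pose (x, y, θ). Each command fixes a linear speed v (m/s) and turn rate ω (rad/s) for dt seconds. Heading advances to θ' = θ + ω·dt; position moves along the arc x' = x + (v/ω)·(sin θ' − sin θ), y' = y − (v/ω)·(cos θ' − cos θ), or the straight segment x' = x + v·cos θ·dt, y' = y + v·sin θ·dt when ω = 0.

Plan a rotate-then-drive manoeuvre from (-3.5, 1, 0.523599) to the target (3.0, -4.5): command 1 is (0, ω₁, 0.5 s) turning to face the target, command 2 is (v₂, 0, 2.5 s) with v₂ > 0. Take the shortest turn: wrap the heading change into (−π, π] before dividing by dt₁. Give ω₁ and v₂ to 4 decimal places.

ω₁ = -2.4517, v₂ = 3.4059

heading to target = atan2(-4.5−1, 3−-3.5) = -0.7023
Δθ = wrap(-0.7023 − 0.5236) = -1.2259; ω₁ = Δθ/dt₁ = -2.4517
distance = √((3−-3.5)² + (-4.5−1)²) = 8.5147; v₂ = distance/dt₂ = 3.4059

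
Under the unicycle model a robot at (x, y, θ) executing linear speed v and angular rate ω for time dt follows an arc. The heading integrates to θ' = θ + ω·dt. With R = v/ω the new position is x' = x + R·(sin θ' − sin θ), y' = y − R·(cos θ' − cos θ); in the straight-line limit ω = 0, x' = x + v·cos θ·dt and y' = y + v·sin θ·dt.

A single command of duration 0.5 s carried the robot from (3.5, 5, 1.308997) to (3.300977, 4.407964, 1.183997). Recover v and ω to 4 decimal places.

v = -1.2500, ω = -0.2500

Δθ = 1.183997 − 1.308997 = -0.125000
ω = Δθ/dt = -0.125000/0.5 = -0.2500
R = −Δy/(cos θ' − cos θ) = 5.0000
v = R·ω = 5.0000·-0.2500 = -1.2500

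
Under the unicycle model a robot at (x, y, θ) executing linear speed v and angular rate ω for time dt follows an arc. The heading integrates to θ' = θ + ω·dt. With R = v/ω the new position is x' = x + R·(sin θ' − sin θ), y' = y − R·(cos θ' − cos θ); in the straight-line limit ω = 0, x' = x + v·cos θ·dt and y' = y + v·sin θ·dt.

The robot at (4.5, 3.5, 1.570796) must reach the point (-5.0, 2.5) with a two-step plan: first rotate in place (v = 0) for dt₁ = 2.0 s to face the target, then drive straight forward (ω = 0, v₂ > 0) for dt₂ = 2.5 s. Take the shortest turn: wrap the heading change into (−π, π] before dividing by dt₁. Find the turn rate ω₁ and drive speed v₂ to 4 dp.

heading to target = atan2(2.5−3.5, -5−4.5) = -3.0367
Δθ = wrap(-3.0367 − 1.5708) = 1.6757; ω₁ = Δθ/dt₁ = 0.8378
distance = √((-5−4.5)² + (2.5−3.5)²) = 9.5525; v₂ = distance/dt₂ = 3.8210

ω₁ = 0.8378, v₂ = 3.8210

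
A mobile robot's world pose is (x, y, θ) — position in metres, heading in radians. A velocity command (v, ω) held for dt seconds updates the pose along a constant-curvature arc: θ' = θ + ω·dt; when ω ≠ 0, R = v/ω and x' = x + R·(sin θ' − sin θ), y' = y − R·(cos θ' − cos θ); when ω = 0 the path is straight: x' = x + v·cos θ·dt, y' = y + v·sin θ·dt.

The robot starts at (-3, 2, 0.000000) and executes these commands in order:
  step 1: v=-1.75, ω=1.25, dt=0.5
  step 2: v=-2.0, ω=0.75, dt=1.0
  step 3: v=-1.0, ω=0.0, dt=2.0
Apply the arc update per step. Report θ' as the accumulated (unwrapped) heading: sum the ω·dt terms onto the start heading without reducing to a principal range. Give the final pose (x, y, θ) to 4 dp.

(-5.2637, -1.8702, 1.3750)

step 1: θ'=0.6250 (R=-1.4000) → pose (-3.8191, 1.7353, 0.6250)
step 2: θ'=1.3750 (R=-2.6667) → pose (-4.8746, 0.0916, 1.3750)
step 3: θ'=1.3750 (straight) → pose (-5.2637, -1.8702, 1.3750)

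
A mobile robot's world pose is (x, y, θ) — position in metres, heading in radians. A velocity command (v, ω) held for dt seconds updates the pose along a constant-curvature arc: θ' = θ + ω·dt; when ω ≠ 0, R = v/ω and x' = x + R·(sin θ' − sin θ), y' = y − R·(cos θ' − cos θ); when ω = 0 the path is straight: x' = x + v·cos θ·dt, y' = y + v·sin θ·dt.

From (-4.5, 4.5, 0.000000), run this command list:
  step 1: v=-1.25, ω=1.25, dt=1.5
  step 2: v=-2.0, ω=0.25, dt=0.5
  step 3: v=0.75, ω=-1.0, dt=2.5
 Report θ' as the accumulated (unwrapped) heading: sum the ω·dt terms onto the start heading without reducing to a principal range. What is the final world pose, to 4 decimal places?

(-4.0542, 3.2379, -0.5000)

step 1: θ'=1.8750 (R=-1.0000) → pose (-5.4541, 3.2005, 1.8750)
step 2: θ'=2.0000 (R=-8.0000) → pose (-5.0958, 2.2676, 2.0000)
step 3: θ'=-0.5000 (R=-0.7500) → pose (-4.0542, 3.2379, -0.5000)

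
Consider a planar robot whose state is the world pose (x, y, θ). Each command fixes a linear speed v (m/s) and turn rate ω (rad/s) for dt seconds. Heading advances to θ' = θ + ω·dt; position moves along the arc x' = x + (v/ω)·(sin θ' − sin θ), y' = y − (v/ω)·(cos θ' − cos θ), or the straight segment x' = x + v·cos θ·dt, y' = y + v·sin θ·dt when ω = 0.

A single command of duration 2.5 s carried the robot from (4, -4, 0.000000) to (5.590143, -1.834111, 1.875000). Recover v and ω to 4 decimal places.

v = 1.2500, ω = 0.7500

Δθ = 1.875000 − 0.000000 = 1.875000
ω = Δθ/dt = 1.875000/2.5 = 0.7500
R = −Δy/(cos θ' − cos θ) = 1.6667
v = R·ω = 1.6667·0.7500 = 1.2500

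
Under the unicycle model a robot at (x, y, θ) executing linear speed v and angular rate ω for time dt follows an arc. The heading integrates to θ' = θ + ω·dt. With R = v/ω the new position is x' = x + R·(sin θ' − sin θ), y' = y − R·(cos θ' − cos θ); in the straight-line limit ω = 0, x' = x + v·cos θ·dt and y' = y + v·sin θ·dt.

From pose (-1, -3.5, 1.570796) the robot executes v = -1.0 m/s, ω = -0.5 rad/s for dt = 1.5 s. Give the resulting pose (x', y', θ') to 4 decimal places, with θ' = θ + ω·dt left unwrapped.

θ' = 1.5708 + -0.5·1.5 = 0.8208
R = v/ω = -1.0/-0.5 = 2.0000
x' = -1 + 2.0000·(sin 0.8208 − sin 1.5708) = -1.5366
y' = -3.5 − 2.0000·(cos 0.8208 − cos 1.5708) = -4.8633

(-1.5366, -4.8633, 0.8208)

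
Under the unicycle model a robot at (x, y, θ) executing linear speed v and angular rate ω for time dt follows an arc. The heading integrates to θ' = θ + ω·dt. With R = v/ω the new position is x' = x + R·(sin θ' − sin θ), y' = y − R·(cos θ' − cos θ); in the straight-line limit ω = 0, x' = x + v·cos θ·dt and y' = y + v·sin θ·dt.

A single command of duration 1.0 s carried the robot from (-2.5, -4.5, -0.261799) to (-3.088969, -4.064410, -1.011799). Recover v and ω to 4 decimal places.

Δθ = -1.011799 − -0.261799 = -0.750000
ω = Δθ/dt = -0.750000/1.0 = -0.7500
R = Δx/(sin θ' − sin θ) = 1.0000
v = R·ω = 1.0000·-0.7500 = -0.7500

v = -0.7500, ω = -0.7500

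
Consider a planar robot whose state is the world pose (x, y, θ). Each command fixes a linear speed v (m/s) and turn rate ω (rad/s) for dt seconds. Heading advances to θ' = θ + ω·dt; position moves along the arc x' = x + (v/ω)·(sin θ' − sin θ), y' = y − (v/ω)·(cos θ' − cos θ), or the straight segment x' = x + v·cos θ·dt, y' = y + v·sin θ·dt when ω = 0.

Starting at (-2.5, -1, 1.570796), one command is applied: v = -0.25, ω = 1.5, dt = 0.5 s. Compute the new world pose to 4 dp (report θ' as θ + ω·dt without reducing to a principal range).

θ' = 1.5708 + 1.5·0.5 = 2.3208
R = v/ω = -0.25/1.5 = -0.1667
x' = -2.5 + -0.1667·(sin 2.3208 − sin 1.5708) = -2.4553
y' = -1 − -0.1667·(cos 2.3208 − cos 1.5708) = -1.1136

(-2.4553, -1.1136, 2.3208)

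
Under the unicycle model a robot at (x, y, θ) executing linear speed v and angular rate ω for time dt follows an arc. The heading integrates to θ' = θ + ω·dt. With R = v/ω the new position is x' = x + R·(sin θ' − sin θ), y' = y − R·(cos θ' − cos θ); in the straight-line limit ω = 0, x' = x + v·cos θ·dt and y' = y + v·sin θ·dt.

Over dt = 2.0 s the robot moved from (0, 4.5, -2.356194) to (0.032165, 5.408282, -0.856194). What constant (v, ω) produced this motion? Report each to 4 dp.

Δθ = -0.856194 − -2.356194 = 1.500000
ω = Δθ/dt = 1.500000/2.0 = 0.7500
R = −Δy/(cos θ' − cos θ) = -0.6667
v = R·ω = -0.6667·0.7500 = -0.5000

v = -0.5000, ω = 0.7500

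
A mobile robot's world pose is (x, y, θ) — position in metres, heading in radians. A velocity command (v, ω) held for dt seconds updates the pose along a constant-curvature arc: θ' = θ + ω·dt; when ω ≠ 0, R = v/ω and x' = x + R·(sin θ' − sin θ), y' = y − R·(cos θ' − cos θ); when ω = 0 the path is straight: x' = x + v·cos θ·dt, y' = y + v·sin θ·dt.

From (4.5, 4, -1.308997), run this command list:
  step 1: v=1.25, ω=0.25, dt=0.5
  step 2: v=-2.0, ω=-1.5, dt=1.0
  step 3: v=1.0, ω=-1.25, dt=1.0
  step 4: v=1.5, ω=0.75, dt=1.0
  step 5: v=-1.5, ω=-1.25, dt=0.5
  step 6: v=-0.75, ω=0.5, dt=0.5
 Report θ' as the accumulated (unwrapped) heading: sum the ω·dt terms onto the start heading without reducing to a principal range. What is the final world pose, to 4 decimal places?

(4.0946, 5.4075, -3.5590)

step 1: θ'=-1.1840 (R=5.0000) → pose (4.6990, 3.4080, -1.1840)
step 2: θ'=-2.6840 (R=1.3333) → pose (5.3448, 5.1071, -2.6840)
step 3: θ'=-3.9340 (R=-0.8000) → pose (4.4217, 5.2631, -3.9340)
step 4: θ'=-3.1840 (R=2.0000) → pose (3.0824, 5.8570, -3.1840)
step 5: θ'=-3.8090 (R=1.2000) → pose (3.7743, 5.6006, -3.8090)
step 6: θ'=-3.5590 (R=-1.5000) → pose (4.0946, 5.4075, -3.5590)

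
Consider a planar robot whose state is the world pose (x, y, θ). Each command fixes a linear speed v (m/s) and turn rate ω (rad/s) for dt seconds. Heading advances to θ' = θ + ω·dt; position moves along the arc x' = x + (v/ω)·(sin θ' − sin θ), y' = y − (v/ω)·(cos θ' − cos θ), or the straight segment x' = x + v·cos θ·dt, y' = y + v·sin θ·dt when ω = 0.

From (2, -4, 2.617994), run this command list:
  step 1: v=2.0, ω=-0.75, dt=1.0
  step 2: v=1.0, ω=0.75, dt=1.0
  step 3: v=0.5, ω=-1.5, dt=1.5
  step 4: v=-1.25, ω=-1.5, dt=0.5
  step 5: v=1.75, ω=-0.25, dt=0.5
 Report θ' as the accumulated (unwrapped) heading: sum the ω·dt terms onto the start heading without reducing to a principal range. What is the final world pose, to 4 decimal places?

step 1: θ'=1.8680 (R=-2.6667) → pose (0.7836, -2.4715, 1.8680)
step 2: θ'=2.6180 (R=1.3333) → pose (0.1754, -1.7073, 2.6180)
step 3: θ'=0.3680 (R=-0.3333) → pose (0.2221, -1.1076, 0.3680)
step 4: θ'=-0.3820 (R=0.8333) → pose (-0.3883, -1.1033, -0.3820)
step 5: θ'=-0.5070 (R=-7.0000) → pose (0.4011, -1.4793, -0.5070)

(0.4011, -1.4793, -0.5070)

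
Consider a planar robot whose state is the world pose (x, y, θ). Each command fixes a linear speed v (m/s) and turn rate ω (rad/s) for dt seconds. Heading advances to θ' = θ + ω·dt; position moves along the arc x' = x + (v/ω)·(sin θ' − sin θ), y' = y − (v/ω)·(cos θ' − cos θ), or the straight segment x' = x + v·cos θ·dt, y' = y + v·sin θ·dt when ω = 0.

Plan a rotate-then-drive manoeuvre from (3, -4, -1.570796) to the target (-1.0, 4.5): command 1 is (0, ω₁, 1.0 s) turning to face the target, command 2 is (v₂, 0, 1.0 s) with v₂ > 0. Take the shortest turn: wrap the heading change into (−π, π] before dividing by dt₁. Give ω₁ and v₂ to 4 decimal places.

heading to target = atan2(4.5−-4, -1−3) = 2.0106
Δθ = wrap(2.0106 − -1.5708) = -2.7018; ω₁ = Δθ/dt₁ = -2.7018
distance = √((-1−3)² + (4.5−-4)²) = 9.3941; v₂ = distance/dt₂ = 9.3941

ω₁ = -2.7018, v₂ = 9.3941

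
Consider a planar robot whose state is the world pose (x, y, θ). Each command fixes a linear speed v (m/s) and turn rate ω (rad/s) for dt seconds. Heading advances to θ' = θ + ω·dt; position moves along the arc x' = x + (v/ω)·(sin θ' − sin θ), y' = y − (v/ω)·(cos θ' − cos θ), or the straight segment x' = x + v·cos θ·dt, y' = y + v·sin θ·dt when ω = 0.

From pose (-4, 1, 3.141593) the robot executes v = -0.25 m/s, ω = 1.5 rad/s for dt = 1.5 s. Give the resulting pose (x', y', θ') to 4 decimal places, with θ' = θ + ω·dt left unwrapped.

θ' = 3.1416 + 1.5·1.5 = 5.3916
R = v/ω = -0.25/1.5 = -0.1667
x' = -4 + -0.1667·(sin 5.3916 − sin 3.1416) = -3.8703
y' = 1 − -0.1667·(cos 5.3916 − cos 3.1416) = 1.2714

(-3.8703, 1.2714, 5.3916)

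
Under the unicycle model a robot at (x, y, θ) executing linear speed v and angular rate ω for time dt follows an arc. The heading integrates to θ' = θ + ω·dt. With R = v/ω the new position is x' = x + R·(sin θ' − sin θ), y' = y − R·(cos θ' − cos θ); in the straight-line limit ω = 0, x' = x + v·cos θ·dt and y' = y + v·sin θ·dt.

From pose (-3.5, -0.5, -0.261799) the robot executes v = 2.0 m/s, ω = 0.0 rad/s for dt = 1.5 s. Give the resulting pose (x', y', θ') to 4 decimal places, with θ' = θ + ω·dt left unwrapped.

θ' = -0.2618 + 0.0·1.5 = -0.2618
ω = 0 → straight: x' = -3.5 + 2.0·cos(-0.2618)·1.5 = -0.6022
y' = -0.5 + 2.0·sin(-0.2618)·1.5 = -1.2765

(-0.6022, -1.2765, -0.2618)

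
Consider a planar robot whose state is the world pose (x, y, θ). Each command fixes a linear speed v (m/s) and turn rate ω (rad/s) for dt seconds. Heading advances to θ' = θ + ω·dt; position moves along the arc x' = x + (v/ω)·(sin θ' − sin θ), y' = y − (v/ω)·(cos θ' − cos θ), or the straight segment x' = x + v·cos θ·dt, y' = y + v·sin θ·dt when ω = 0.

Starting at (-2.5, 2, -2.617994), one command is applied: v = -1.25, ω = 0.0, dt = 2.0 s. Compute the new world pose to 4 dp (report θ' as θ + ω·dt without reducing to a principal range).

θ' = -2.6180 + 0.0·2.0 = -2.6180
ω = 0 → straight: x' = -2.5 + -1.25·cos(-2.6180)·2.0 = -0.3349
y' = 2 + -1.25·sin(-2.6180)·2.0 = 3.2500

(-0.3349, 3.2500, -2.6180)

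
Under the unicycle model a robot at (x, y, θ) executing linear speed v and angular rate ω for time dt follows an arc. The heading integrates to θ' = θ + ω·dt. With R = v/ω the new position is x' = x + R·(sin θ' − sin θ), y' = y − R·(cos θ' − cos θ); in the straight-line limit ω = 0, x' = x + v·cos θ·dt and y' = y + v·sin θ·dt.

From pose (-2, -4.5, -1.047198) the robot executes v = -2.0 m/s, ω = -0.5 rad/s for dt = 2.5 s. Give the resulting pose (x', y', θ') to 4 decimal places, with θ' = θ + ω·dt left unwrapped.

θ' = -1.0472 + -0.5·2.5 = -2.2972
R = v/ω = -2.0/-0.5 = 4.0000
x' = -2 + 4.0000·(sin -2.2972 − sin -1.0472) = -1.5262
y' = -4.5 − 4.0000·(cos -2.2972 − cos -1.0472) = 0.1567

(-1.5262, 0.1567, -2.2972)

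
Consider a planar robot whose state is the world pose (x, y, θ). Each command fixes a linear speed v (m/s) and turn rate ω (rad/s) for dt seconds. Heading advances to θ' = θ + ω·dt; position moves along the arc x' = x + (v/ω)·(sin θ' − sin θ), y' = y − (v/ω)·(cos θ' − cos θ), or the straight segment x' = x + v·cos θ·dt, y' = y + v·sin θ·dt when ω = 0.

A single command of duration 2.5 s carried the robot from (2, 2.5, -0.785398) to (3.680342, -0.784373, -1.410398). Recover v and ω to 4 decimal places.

v = 1.5000, ω = -0.2500

Δθ = -1.410398 − -0.785398 = -0.625000
ω = Δθ/dt = -0.625000/2.5 = -0.2500
R = −Δy/(cos θ' − cos θ) = -6.0000
v = R·ω = -6.0000·-0.2500 = 1.5000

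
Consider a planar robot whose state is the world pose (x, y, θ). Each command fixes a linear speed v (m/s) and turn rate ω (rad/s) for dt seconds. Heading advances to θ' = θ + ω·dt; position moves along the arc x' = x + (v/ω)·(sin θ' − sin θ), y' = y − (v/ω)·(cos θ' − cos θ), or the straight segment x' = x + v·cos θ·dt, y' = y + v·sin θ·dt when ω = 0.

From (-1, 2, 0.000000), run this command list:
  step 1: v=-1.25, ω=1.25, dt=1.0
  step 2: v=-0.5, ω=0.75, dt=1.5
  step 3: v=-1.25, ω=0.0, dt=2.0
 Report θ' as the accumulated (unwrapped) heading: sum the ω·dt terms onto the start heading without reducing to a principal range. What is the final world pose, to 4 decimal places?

(0.0219, -1.1093, 2.3750)

step 1: θ'=1.2500 (R=-1.0000) → pose (-1.9490, 1.3153, 1.2500)
step 2: θ'=2.3750 (R=-0.6667) → pose (-1.7788, 0.6249, 2.3750)
step 3: θ'=2.3750 (straight) → pose (0.0219, -1.1093, 2.3750)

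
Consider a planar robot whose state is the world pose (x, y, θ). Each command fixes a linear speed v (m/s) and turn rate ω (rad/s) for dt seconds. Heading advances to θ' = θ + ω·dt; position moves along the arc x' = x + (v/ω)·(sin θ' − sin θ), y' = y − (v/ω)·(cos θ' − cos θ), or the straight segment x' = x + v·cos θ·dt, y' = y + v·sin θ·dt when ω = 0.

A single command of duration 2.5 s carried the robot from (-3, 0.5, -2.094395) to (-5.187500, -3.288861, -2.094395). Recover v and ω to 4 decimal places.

Δθ = -2.094395 − -2.094395 = 0.000000
ω = Δθ/dt = 0.000000/2.5 = 0.0000
ω = 0 → v = (Δx·cos θ + Δy·sin θ)/dt = 1.7500

v = 1.7500, ω = 0.0000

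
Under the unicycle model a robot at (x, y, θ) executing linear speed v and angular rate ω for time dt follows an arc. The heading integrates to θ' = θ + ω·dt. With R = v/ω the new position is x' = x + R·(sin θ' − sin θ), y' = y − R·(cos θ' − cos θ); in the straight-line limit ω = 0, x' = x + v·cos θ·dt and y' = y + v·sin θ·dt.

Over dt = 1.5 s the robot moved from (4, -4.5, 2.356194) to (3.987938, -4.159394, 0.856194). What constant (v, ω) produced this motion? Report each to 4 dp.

Δθ = 0.856194 − 2.356194 = -1.500000
ω = Δθ/dt = -1.500000/1.5 = -1.0000
R = −Δy/(cos θ' − cos θ) = -0.2500
v = R·ω = -0.2500·-1.0000 = 0.2500

v = 0.2500, ω = -1.0000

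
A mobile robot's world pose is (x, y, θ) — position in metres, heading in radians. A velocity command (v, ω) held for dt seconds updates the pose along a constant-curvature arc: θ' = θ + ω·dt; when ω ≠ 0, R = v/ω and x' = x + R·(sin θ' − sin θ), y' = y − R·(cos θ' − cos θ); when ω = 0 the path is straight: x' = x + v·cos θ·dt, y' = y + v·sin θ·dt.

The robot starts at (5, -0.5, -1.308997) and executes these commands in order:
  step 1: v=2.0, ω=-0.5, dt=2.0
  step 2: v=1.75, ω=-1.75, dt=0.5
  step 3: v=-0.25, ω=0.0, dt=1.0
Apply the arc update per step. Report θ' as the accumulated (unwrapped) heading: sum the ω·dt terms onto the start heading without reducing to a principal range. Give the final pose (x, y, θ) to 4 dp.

(3.5627, -4.5638, -3.1840)

step 1: θ'=-2.3090 (R=-4.0000) → pose (4.0950, -4.2271, -2.3090)
step 2: θ'=-3.1840 (R=-1.0000) → pose (3.3129, -4.5533, -3.1840)
step 3: θ'=-3.1840 (straight) → pose (3.5627, -4.5638, -3.1840)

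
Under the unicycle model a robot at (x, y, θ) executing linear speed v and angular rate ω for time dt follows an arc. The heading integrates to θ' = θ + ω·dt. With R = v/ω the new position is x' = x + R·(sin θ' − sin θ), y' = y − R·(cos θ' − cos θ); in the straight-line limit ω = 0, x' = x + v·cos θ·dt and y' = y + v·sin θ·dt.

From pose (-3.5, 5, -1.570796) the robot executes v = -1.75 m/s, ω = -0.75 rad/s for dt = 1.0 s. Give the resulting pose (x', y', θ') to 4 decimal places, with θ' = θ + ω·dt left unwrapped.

θ' = -1.5708 + -0.75·1.0 = -2.3208
R = v/ω = -1.75/-0.75 = 2.3333
x' = -3.5 + 2.3333·(sin -2.3208 − sin -1.5708) = -2.8739
y' = 5 − 2.3333·(cos -2.3208 − cos -1.5708) = 6.5905

(-2.8739, 6.5905, -2.3208)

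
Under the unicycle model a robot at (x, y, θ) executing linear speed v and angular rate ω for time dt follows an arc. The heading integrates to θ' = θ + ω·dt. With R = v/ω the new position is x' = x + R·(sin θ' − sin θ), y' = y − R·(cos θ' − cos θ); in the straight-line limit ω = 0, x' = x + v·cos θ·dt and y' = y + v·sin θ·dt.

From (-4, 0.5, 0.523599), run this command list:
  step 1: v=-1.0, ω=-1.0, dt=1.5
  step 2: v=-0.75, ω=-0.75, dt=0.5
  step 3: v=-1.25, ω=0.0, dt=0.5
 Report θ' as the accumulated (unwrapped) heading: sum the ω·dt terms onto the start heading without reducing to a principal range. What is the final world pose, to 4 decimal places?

step 1: θ'=-0.9764 (R=1.0000) → pose (-5.3285, 0.8060, -0.9764)
step 2: θ'=-1.3514 (R=1.0000) → pose (-5.4760, 1.1484, -1.3514)
step 3: θ'=-1.3514 (straight) → pose (-5.6121, 1.7584, -1.3514)

(-5.6121, 1.7584, -1.3514)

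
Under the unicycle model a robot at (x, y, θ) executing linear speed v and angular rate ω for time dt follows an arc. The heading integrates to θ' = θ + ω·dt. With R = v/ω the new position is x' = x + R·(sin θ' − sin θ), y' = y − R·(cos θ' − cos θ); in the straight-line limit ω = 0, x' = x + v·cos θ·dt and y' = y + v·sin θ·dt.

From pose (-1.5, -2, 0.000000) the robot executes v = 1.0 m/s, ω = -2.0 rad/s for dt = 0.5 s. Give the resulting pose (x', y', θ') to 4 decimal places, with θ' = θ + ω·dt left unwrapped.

(-1.0793, -2.2298, -1.0000)

θ' = 0.0000 + -2.0·0.5 = -1.0000
R = v/ω = 1.0/-2.0 = -0.5000
x' = -1.5 + -0.5000·(sin -1.0000 − sin 0.0000) = -1.0793
y' = -2 − -0.5000·(cos -1.0000 − cos 0.0000) = -2.2298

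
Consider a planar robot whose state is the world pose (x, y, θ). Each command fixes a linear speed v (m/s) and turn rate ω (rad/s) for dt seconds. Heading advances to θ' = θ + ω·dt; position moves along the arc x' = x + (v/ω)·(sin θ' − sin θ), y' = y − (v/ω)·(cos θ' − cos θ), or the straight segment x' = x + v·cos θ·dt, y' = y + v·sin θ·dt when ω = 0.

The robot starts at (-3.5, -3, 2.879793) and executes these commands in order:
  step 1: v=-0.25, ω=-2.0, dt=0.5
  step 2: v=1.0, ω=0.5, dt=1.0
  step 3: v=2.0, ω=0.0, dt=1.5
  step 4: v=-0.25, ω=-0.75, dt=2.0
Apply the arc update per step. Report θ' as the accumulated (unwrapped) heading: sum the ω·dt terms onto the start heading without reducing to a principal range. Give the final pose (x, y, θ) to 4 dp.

(-6.0821, -0.6267, 0.8798)

step 1: θ'=1.8798 (R=0.1250) → pose (-3.4133, -3.0827, 1.8798)
step 2: θ'=2.3798 (R=2.0000) → pose (-3.9381, -2.2437, 2.3798)
step 3: θ'=2.3798 (straight) → pose (-6.1089, -0.1731, 2.3798)
step 4: θ'=0.8798 (R=0.3333) → pose (-6.0821, -0.6267, 0.8798)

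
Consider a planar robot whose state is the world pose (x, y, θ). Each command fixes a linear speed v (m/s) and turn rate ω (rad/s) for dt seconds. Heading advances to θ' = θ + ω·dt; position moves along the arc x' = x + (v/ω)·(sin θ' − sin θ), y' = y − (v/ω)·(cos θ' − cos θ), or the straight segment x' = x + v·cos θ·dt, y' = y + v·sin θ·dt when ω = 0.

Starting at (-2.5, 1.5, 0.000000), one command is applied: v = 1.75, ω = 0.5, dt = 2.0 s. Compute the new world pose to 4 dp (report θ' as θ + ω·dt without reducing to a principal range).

θ' = 0.0000 + 0.5·2.0 = 1.0000
R = v/ω = 1.75/0.5 = 3.5000
x' = -2.5 + 3.5000·(sin 1.0000 − sin 0.0000) = 0.4451
y' = 1.5 − 3.5000·(cos 1.0000 − cos 0.0000) = 3.1089

(0.4451, 3.1089, 1.0000)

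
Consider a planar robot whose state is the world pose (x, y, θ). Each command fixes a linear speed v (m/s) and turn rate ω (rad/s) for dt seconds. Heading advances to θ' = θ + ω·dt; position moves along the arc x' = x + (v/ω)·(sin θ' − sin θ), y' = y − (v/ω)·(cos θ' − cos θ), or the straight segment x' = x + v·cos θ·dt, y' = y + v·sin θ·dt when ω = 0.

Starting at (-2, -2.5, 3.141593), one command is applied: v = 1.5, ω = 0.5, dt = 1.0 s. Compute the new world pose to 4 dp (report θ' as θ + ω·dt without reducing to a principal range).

θ' = 3.1416 + 0.5·1.0 = 3.6416
R = v/ω = 1.5/0.5 = 3.0000
x' = -2 + 3.0000·(sin 3.6416 − sin 3.1416) = -3.4383
y' = -2.5 − 3.0000·(cos 3.6416 − cos 3.1416) = -2.8673

(-3.4383, -2.8673, 3.6416)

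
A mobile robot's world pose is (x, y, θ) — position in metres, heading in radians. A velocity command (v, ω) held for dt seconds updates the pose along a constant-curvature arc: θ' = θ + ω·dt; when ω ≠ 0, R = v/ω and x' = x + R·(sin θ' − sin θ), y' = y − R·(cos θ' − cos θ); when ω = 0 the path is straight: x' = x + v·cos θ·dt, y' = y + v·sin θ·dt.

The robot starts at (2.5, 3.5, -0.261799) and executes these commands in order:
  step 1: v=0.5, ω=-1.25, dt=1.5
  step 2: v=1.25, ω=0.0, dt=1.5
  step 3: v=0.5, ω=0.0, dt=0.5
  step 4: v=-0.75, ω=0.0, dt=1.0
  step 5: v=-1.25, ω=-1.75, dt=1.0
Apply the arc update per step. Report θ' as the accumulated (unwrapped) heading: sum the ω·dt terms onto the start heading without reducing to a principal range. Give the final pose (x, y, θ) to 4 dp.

step 1: θ'=-2.1368 (R=-0.4000) → pose (2.7341, 2.8991, -2.1368)
step 2: θ'=-2.1368 (straight) → pose (1.7286, 1.3165, -2.1368)
step 3: θ'=-2.1368 (straight) → pose (1.5945, 1.1055, -2.1368)
step 4: θ'=-2.1368 (straight) → pose (1.9967, 1.7386, -2.1368)
step 5: θ'=-3.8868 (R=0.7143) → pose (3.0840, 1.8805, -3.8868)

(3.0840, 1.8805, -3.8868)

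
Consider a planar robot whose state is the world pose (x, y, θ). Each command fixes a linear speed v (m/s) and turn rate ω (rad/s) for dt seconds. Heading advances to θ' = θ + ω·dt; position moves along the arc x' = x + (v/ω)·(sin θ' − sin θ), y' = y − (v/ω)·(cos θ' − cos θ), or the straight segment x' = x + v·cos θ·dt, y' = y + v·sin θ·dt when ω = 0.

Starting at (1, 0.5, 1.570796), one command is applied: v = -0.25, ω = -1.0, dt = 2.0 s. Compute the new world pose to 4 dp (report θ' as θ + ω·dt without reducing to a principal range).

(0.6460, 0.2727, -0.4292)

θ' = 1.5708 + -1.0·2.0 = -0.4292
R = v/ω = -0.25/-1.0 = 0.2500
x' = 1 + 0.2500·(sin -0.4292 − sin 1.5708) = 0.6460
y' = 0.5 − 0.2500·(cos -0.4292 − cos 1.5708) = 0.2727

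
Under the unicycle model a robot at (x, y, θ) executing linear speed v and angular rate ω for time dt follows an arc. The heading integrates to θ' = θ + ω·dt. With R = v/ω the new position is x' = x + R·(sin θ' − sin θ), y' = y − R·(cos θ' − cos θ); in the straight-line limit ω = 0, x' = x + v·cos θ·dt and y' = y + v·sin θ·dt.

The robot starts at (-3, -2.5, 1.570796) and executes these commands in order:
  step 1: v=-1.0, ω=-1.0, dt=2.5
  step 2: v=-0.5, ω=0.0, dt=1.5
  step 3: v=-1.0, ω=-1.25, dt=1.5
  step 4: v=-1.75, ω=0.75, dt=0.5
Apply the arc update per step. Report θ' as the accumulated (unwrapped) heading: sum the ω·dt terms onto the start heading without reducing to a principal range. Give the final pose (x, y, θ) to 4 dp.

step 1: θ'=-0.9292 (R=1.0000) → pose (-4.8011, -3.0985, -0.9292)
step 2: θ'=-0.9292 (straight) → pose (-5.2500, -2.4976, -0.9292)
step 3: θ'=-2.8042 (R=0.8000) → pose (-4.8739, -1.2639, -2.8042)
step 4: θ'=-2.4292 (R=-2.3333) → pose (-4.1211, -0.8280, -2.4292)

(-4.1211, -0.8280, -2.4292)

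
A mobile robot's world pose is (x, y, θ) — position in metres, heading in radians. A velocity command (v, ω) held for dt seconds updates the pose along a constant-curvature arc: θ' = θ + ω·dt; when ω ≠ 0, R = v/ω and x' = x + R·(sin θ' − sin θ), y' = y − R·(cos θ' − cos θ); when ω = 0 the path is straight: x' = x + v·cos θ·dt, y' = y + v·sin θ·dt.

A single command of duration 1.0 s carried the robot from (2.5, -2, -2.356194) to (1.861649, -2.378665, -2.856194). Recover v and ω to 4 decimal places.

Δθ = -2.856194 − -2.356194 = -0.500000
ω = Δθ/dt = -0.500000/1.0 = -0.5000
R = Δx/(sin θ' − sin θ) = -1.5000
v = R·ω = -1.5000·-0.5000 = 0.7500

v = 0.7500, ω = -0.5000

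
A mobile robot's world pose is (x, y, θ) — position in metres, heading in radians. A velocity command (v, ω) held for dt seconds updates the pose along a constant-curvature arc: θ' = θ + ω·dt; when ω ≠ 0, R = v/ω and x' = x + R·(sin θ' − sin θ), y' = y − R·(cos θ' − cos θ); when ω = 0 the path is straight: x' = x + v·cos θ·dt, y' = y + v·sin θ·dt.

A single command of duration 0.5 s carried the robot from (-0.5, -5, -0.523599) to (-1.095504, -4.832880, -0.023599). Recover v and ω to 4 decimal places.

Δθ = -0.023599 − -0.523599 = 0.500000
ω = Δθ/dt = 0.500000/0.5 = 1.0000
R = Δx/(sin θ' − sin θ) = -1.2500
v = R·ω = -1.2500·1.0000 = -1.2500

v = -1.2500, ω = 1.0000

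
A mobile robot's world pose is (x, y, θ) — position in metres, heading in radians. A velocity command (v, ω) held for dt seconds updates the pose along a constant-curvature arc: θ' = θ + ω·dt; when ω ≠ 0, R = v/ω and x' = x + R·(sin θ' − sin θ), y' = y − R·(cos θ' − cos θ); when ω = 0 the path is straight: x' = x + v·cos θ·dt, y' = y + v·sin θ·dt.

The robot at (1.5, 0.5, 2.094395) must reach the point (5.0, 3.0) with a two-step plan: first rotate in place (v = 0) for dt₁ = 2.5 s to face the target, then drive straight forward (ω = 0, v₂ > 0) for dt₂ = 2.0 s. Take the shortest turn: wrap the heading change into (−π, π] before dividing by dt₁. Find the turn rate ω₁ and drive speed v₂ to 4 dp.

heading to target = atan2(3−0.5, 5−1.5) = 0.6202
Δθ = wrap(0.6202 − 2.0944) = -1.4741; ω₁ = Δθ/dt₁ = -0.5897
distance = √((5−1.5)² + (3−0.5)²) = 4.3012; v₂ = distance/dt₂ = 2.1506

ω₁ = -0.5897, v₂ = 2.1506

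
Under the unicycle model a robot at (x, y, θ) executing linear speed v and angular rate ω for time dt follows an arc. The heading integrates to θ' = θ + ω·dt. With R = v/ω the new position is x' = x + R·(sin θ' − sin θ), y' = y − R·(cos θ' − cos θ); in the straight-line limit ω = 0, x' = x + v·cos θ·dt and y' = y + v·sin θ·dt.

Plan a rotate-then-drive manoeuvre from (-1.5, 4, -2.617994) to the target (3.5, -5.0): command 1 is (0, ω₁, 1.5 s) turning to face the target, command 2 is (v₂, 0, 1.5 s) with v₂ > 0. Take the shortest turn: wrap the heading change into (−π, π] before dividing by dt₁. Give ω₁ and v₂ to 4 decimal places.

ω₁ = 1.0362, v₂ = 6.8638

heading to target = atan2(-5−4, 3.5−-1.5) = -1.0637
Δθ = wrap(-1.0637 − -2.6180) = 1.5543; ω₁ = Δθ/dt₁ = 1.0362
distance = √((3.5−-1.5)² + (-5−4)²) = 10.2956; v₂ = distance/dt₂ = 6.8638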